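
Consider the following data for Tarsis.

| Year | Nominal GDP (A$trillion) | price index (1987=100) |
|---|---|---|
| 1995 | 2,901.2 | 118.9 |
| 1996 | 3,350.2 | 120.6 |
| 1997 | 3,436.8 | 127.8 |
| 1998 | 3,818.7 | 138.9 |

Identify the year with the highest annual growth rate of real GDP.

1996: real = 3350.2/1.206 = 2777.94; growth vs 1995 (2440.03) = 13.85%.
1997: real = 3436.8/1.278 = 2689.20; growth vs 1996 (2777.94) = -3.19%.
1998: real = 3818.7/1.389 = 2749.24; growth vs 1997 (2689.20) = 2.23%.

1996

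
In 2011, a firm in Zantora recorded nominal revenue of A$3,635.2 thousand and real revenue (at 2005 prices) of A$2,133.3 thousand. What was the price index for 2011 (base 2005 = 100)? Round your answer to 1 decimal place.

price index = (Nominal / Real) × 100 = 3635.2 / 2133.3 × 100 = 170.40.

170.4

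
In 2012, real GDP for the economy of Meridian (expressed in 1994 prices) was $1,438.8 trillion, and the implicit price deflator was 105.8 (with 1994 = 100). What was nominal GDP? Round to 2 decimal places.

Nominal GDP = Real × (implicit price deflator/100) = 1438.8 × 1.058 = 1522.25.

$1,522.25 trillion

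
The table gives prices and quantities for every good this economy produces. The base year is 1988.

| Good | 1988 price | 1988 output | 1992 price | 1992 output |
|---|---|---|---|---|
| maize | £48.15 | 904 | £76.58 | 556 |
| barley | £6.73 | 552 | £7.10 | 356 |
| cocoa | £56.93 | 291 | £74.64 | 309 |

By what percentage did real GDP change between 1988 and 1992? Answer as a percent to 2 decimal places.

Real GDP 1988 = Nominal GDP 1988 = 48.15·904 + 6.73·552 + 56.93·291 = 63809.19.
Real GDP 1992 (at 1988 prices) = 48.15·556 + 6.73·356 + 56.93·309 = 46758.65.
Real growth = 46758.65/63809.19 − 1 = -0.2672.

-26.72%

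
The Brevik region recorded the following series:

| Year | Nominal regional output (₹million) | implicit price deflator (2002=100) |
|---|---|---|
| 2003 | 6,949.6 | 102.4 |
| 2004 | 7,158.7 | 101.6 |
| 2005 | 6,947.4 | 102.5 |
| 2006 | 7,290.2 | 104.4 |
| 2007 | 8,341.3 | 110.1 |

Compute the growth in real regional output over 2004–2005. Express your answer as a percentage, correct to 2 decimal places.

Real regional output 2004 = 7158.7/1.016 = 7045.96.
Real regional output 2005 = 6947.4/1.025 = 6777.95.
Change = 6777.95/7045.96 − 1 = -0.0380.

-3.80%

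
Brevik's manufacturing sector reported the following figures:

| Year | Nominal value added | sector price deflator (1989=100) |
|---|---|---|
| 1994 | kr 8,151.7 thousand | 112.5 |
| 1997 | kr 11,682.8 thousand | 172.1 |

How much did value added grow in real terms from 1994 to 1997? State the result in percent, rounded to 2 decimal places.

Real value added 1994 = 8151.7 / 1.125 = 7245.96.
Real value added 1997 = 11682.8 / 1.721 = 6788.38.
Real growth = 6788.38 / 7245.96 − 1 = -0.0631.

-6.31%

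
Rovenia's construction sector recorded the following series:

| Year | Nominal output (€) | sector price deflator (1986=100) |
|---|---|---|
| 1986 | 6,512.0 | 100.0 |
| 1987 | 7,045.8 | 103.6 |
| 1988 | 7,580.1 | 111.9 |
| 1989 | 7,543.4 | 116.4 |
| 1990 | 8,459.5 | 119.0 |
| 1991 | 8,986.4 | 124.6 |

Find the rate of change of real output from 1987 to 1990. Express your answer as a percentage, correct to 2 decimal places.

4.53%

Real output 1987 = 7045.8/1.036 = 6800.97.
Real output 1990 = 8459.5/1.190 = 7108.82.
Change = 7108.82/6800.97 − 1 = 0.0453.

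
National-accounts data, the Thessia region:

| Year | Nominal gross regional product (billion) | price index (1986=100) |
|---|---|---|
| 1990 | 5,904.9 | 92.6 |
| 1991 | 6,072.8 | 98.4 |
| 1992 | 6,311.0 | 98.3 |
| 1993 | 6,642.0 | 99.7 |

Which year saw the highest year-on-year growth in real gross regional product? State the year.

1991: real = 6072.8/0.984 = 6171.54; growth vs 1990 (6376.78) = -3.22%.
1992: real = 6311.0/0.983 = 6420.14; growth vs 1991 (6171.54) = 4.03%.
1993: real = 6642.0/0.997 = 6661.99; growth vs 1992 (6420.14) = 3.77%.

1992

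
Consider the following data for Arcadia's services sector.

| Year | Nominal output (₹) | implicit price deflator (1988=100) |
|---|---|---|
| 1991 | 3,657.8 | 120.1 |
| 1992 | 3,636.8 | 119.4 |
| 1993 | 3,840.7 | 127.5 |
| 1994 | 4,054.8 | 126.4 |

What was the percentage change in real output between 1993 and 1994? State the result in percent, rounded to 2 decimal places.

6.49%

Real output 1993 = 3840.7/1.275 = 3012.31.
Real output 1994 = 4054.8/1.264 = 3207.91.
Change = 3207.91/3012.31 − 1 = 0.0649.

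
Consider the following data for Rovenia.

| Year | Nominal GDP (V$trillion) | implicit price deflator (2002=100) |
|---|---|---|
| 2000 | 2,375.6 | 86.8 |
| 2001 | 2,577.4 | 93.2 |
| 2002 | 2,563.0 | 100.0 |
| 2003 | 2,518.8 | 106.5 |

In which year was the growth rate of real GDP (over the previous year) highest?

2001

2001: real = 2577.4/0.932 = 2765.45; growth vs 2000 (2736.87) = 1.04%.
2002: real = 2563.0/1.000 = 2563.00; growth vs 2001 (2765.45) = -7.32%.
2003: real = 2518.8/1.065 = 2365.07; growth vs 2002 (2563.00) = -7.72%.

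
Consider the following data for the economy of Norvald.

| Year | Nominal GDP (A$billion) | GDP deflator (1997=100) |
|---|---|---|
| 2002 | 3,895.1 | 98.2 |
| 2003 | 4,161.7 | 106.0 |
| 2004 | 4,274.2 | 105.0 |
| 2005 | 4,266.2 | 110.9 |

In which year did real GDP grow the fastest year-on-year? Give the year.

2004

2003: real = 4161.7/1.060 = 3926.13; growth vs 2002 (3966.50) = -1.02%.
2004: real = 4274.2/1.050 = 4070.67; growth vs 2003 (3926.13) = 3.68%.
2005: real = 4266.2/1.109 = 3846.89; growth vs 2004 (4070.67) = -5.50%.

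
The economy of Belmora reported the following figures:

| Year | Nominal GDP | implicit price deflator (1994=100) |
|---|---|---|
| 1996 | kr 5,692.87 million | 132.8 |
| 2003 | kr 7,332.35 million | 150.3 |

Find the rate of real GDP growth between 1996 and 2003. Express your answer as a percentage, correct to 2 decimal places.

13.80%

Deflate each year: 1996 → 5692.87/1.328 = 4286.80; 2003 → 7332.35/1.503 = 4878.48.
So real GDP changed by 4878.48/4286.80 − 1 = 0.1380, i.e. 13.80%.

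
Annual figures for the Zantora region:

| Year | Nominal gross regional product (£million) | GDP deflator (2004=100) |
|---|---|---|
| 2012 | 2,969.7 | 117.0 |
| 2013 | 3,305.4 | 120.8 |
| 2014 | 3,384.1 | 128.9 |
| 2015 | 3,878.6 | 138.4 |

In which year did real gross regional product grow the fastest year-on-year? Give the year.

2013: real = 3305.4/1.208 = 2736.26; growth vs 2012 (2538.21) = 7.80%.
2014: real = 3384.1/1.289 = 2625.37; growth vs 2013 (2736.26) = -4.05%.
2015: real = 3878.6/1.384 = 2802.46; growth vs 2014 (2625.37) = 6.75%.

2013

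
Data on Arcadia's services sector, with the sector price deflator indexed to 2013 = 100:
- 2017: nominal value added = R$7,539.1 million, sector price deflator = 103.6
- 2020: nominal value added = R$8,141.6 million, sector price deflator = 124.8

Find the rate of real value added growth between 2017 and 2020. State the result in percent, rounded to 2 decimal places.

Real value added 2017 = 7539.1 / 1.036 = 7277.12.
Real value added 2020 = 8141.6 / 1.248 = 6523.72.
Real growth = 6523.72 / 7277.12 − 1 = -0.1035.

-10.35%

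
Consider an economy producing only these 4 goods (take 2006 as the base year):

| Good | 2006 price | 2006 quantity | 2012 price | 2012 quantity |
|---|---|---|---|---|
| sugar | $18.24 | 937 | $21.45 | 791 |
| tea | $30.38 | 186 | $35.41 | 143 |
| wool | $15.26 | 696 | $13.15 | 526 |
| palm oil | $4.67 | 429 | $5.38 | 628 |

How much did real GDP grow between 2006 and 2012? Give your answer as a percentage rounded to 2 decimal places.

Real GDP 2006 = Nominal GDP 2006 = 18.24·937 + 30.38·186 + 15.26·696 + 4.67·429 = 35365.95.
Real GDP 2012 (at 2006 prices) = 18.24·791 + 30.38·143 + 15.26·526 + 4.67·628 = 29731.70.
Real growth = 29731.70/35365.95 − 1 = -0.1593.

-15.93%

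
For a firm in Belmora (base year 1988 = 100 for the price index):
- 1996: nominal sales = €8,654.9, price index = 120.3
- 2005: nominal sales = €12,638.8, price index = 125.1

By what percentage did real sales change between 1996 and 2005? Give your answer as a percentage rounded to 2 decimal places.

40.43%

Real sales 1996 = 8654.9 / 1.203 = 7194.43.
Real sales 2005 = 12638.8 / 1.251 = 10102.96.
Real growth = 10102.96 / 7194.43 − 1 = 0.4043.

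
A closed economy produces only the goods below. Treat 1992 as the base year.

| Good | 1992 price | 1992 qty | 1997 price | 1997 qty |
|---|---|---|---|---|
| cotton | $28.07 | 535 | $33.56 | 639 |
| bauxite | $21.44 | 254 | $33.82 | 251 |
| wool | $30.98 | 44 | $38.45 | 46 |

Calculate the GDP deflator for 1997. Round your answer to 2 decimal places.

Nominal GDP 1997 = 33.56·639 + 33.82·251 + 38.45·46 = 31702.36.
Real GDP 1997 (at 1992 prices) = 28.07·639 + 21.44·251 + 30.98·46 = 24743.25.
Deflator = Nominal/Real × 100 = 31702.36/24743.25 × 100 = 128.125.

128.13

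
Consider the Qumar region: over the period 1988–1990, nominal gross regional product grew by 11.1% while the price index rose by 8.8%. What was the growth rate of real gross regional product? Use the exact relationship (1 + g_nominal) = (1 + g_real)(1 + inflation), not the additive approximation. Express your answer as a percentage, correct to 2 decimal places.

(1 + g_nom) = (1 + g_real)(1 + π), so g_real = 1.1110 / 1.0880 − 1 = 0.02114.

2.11%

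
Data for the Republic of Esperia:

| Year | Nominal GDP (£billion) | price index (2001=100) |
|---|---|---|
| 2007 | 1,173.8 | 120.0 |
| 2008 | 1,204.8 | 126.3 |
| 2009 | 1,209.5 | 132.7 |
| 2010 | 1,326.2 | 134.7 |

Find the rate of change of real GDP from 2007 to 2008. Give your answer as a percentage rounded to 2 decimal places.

-2.48%

Real GDP 2007 = 1173.8/1.200 = 978.17.
Real GDP 2008 = 1204.8/1.263 = 953.92.
Change = 953.92/978.17 − 1 = -0.0248.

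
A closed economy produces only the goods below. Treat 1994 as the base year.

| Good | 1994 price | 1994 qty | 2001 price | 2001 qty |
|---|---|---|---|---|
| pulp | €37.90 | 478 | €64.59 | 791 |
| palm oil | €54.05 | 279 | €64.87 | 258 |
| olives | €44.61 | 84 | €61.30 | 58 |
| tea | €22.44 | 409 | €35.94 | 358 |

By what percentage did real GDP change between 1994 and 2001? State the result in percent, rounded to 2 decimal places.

18.26%

Real GDP 1994 = Nominal GDP 1994 = 37.90·478 + 54.05·279 + 44.61·84 + 22.44·409 = 46121.35.
Real GDP 2001 (at 1994 prices) = 37.90·791 + 54.05·258 + 44.61·58 + 22.44·358 = 54544.70.
Real growth = 54544.70/46121.35 − 1 = 0.1826.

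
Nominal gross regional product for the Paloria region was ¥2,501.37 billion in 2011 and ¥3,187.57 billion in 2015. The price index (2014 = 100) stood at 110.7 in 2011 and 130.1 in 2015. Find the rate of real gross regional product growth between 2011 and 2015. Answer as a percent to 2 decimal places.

Deflate each year: 2011 → 2501.37/1.107 = 2259.59; 2015 → 3187.57/1.301 = 2450.09.
So real gross regional product changed by 2450.09/2259.59 − 1 = 0.0843, i.e. 8.43%.

8.43%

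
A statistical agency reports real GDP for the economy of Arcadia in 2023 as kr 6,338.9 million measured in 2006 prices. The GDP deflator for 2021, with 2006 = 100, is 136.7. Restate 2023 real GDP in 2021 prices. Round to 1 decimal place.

kr 8,665.3 million

Real GDP in 2021 prices = Real GDP in 2006 prices × (P_2021/P_2006) = 6338.9 × 1.367 = 8665.28.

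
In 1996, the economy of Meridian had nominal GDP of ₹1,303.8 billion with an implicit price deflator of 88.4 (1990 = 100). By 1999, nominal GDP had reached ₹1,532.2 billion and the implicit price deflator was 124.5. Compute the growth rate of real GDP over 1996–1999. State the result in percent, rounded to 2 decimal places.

-16.56%

Real GDP 1996 = 1303.8 / 0.884 = 1474.89.
Real GDP 1999 = 1532.2 / 1.245 = 1230.68.
Real growth = 1230.68 / 1474.89 − 1 = -0.1656.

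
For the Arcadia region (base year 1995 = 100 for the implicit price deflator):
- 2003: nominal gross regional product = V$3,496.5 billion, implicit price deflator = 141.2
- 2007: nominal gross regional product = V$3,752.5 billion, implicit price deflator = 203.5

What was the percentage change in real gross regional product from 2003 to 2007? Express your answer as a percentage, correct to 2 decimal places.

-25.53%

Real gross regional product 2003 = 3496.5 / 1.412 = 2476.27.
Real gross regional product 2007 = 3752.5 / 2.035 = 1843.98.
Real growth = 1843.98 / 2476.27 − 1 = -0.2553.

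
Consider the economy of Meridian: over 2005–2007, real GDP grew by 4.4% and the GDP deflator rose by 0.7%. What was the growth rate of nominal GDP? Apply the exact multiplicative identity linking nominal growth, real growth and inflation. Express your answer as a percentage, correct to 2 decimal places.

(1 + g_nom) = (1 + g_real)(1 + π) = 1.0440 × 1.0070 = 1.05131.

5.13%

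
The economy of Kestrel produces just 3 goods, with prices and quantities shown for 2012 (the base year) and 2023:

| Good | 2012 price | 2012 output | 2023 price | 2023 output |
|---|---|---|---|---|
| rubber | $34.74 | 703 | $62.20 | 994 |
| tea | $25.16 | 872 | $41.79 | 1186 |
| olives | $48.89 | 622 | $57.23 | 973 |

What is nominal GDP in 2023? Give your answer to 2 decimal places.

Nominal GDP 2023 = Σ (p_2023 × q_2023) = 62.20·994 + 41.79·1186 + 57.23·973 = 167074.53.

$167074.53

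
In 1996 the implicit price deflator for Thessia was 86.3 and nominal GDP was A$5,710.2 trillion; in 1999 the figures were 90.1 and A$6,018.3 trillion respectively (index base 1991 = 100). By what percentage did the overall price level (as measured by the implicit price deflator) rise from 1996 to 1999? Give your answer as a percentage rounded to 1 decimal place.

4.4%

Price-level change = 90.1 / 86.3 − 1 = 0.0440.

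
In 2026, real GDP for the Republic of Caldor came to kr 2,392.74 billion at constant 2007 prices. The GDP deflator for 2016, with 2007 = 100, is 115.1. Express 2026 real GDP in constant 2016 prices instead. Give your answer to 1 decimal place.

Real GDP in 2016 prices = Real GDP in 2007 prices × (P_2016/P_2007) = 2392.74 × 1.151 = 2754.04.

kr 2,754.0 billion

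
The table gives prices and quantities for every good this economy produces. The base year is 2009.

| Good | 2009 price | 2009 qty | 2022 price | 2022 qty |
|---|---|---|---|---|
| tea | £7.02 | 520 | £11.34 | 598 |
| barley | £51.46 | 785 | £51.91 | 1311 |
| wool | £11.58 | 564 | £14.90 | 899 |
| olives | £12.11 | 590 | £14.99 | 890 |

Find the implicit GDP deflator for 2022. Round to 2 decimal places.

Nominal GDP 2022 = 11.34·598 + 51.91·1311 + 14.90·899 + 14.99·890 = 101571.53.
Real GDP 2022 (at 2009 prices) = 7.02·598 + 51.46·1311 + 11.58·899 + 12.11·890 = 92850.34.
Deflator = Nominal/Real × 100 = 101571.53/92850.34 × 100 = 109.393.

109.39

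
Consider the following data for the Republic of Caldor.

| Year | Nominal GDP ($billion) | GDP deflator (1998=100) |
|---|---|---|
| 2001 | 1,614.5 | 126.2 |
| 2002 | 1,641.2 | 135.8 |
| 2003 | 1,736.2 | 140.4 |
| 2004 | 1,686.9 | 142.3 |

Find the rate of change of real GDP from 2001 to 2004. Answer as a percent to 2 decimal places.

-7.34%

Real GDP 2001 = 1614.5/1.262 = 1279.32.
Real GDP 2004 = 1686.9/1.423 = 1185.45.
Change = 1185.45/1279.32 − 1 = -0.0734.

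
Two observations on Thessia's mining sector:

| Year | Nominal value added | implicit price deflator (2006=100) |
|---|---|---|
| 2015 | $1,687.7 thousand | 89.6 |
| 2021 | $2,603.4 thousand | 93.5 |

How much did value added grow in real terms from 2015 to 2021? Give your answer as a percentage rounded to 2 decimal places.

Deflate each year: 2015 → 1687.7/0.896 = 1883.59; 2021 → 2603.4/0.935 = 2784.39.
So real value added changed by 2784.39/1883.59 − 1 = 0.4782, i.e. 47.82%.

47.82%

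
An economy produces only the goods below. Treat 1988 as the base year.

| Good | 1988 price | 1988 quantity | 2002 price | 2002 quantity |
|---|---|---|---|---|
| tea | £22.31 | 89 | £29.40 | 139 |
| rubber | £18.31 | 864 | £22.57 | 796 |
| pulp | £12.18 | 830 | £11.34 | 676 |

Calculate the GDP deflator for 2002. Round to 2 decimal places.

Nominal GDP 2002 = 29.40·139 + 22.57·796 + 11.34·676 = 29718.16.
Real GDP 2002 (at 1988 prices) = 22.31·139 + 18.31·796 + 12.18·676 = 25909.53.
Deflator = Nominal/Real × 100 = 29718.16/25909.53 × 100 = 114.700.

114.70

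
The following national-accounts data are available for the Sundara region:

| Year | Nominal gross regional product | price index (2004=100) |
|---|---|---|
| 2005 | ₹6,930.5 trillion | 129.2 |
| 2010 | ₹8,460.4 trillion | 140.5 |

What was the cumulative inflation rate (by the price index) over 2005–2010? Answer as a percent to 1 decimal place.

8.7%

Price-level change = 140.5 / 129.2 − 1 = 0.0875.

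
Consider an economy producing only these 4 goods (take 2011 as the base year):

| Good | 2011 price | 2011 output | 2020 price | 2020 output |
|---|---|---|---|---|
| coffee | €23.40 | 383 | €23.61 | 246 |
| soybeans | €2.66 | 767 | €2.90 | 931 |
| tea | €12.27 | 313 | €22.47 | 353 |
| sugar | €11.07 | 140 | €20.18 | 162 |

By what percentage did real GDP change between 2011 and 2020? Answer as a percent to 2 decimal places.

-12.42%

Real GDP 2011 = Nominal GDP 2011 = 23.40·383 + 2.66·767 + 12.27·313 + 11.07·140 = 16392.73.
Real GDP 2020 (at 2011 prices) = 23.40·246 + 2.66·931 + 12.27·353 + 11.07·162 = 14357.51.
Real growth = 14357.51/16392.73 − 1 = -0.1242.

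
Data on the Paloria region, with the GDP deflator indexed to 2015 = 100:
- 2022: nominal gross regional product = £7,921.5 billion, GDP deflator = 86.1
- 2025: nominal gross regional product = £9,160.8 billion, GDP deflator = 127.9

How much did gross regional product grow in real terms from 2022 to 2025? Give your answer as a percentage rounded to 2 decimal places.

Real gross regional product 2022 = 7921.5 / 0.861 = 9200.35.
Real gross regional product 2025 = 9160.8 / 1.279 = 7162.47.
Real growth = 7162.47 / 9200.35 − 1 = -0.2215.

-22.15%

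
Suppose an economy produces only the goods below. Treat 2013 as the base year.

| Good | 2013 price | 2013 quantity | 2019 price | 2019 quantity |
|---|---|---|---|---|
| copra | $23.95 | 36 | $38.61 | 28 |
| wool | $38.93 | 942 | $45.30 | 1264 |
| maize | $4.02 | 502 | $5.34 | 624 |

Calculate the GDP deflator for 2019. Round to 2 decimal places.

Nominal GDP 2019 = 38.61·28 + 45.30·1264 + 5.34·624 = 61672.44.
Real GDP 2019 (at 2013 prices) = 23.95·28 + 38.93·1264 + 4.02·624 = 52386.60.
Deflator = Nominal/Real × 100 = 61672.44/52386.60 × 100 = 117.726.

117.73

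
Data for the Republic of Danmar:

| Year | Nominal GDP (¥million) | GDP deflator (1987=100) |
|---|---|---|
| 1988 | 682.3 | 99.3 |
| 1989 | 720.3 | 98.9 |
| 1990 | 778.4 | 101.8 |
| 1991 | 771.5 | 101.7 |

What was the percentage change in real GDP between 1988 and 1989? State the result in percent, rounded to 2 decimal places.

6.00%

Real GDP 1988 = 682.3/0.993 = 687.11.
Real GDP 1989 = 720.3/0.989 = 728.31.
Change = 728.31/687.11 − 1 = 0.0600.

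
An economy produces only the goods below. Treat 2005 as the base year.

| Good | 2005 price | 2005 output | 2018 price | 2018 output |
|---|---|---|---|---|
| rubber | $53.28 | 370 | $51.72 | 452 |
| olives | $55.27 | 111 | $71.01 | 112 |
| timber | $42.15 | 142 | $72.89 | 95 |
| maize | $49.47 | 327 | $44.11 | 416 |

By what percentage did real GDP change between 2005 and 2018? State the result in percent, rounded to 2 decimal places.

14.26%

Real GDP 2005 = Nominal GDP 2005 = 53.28·370 + 55.27·111 + 42.15·142 + 49.47·327 = 48010.56.
Real GDP 2018 (at 2005 prices) = 53.28·452 + 55.27·112 + 42.15·95 + 49.47·416 = 54856.57.
Real growth = 54856.57/48010.56 − 1 = 0.1426.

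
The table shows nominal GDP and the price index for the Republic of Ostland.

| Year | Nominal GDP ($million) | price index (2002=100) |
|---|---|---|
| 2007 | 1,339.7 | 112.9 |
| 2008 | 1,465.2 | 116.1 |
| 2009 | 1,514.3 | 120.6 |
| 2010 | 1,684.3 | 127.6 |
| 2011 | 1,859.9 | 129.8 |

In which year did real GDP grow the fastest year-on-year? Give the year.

2011

2008: real = 1465.2/1.161 = 1262.02; growth vs 2007 (1186.63) = 6.35%.
2009: real = 1514.3/1.206 = 1255.64; growth vs 2008 (1262.02) = -0.51%.
2010: real = 1684.3/1.276 = 1319.98; growth vs 2009 (1255.64) = 5.12%.
2011: real = 1859.9/1.298 = 1432.90; growth vs 2010 (1319.98) = 8.55%.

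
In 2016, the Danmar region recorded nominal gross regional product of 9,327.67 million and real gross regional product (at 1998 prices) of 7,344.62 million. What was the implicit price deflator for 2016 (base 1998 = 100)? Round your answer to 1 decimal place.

implicit price deflator = (Nominal / Real) × 100 = 9327.67 / 7344.62 × 100 = 127.00.

127.0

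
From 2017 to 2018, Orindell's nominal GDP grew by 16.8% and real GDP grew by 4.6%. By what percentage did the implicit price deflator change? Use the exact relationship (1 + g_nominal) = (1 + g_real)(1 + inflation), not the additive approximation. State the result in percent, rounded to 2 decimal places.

11.66%

(1 + g_nom) = (1 + g_real)(1 + π), so π = 1.1680 / 1.0460 − 1 = 0.11663.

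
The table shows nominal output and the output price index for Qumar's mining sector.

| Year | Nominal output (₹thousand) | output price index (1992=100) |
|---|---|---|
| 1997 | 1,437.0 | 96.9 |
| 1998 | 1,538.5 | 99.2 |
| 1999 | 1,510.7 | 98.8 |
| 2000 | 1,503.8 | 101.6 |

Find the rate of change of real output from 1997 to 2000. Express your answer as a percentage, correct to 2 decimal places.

-0.19%

Real output 1997 = 1437.0/0.969 = 1482.97.
Real output 2000 = 1503.8/1.016 = 1480.12.
Change = 1480.12/1482.97 − 1 = -0.0019.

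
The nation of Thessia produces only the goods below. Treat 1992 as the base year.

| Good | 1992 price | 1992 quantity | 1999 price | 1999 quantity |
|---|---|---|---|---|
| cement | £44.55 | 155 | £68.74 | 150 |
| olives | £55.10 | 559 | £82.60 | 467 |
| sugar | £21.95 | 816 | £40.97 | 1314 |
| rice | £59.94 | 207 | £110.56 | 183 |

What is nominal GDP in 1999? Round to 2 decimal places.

£122952.26

Nominal GDP 1999 = Σ (p_1999 × q_1999) = 68.74·150 + 82.60·467 + 40.97·1314 + 110.56·183 = 122952.26.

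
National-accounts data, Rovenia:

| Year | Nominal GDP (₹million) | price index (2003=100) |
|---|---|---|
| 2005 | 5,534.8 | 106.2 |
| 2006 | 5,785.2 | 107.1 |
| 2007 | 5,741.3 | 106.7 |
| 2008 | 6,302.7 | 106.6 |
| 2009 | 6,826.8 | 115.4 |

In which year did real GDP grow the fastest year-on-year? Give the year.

2008

2006: real = 5785.2/1.071 = 5401.68; growth vs 2005 (5211.68) = 3.65%.
2007: real = 5741.3/1.067 = 5380.79; growth vs 2006 (5401.68) = -0.39%.
2008: real = 6302.7/1.066 = 5912.48; growth vs 2007 (5380.79) = 9.88%.
2009: real = 6826.8/1.154 = 5915.77; growth vs 2008 (5912.48) = 0.06%.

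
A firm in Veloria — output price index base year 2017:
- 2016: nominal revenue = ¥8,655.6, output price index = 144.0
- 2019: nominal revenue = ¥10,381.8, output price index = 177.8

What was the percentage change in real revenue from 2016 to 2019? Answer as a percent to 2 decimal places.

Deflate each year: 2016 → 8655.6/1.440 = 6010.83; 2019 → 10381.8/1.778 = 5839.03.
So real revenue changed by 5839.03/6010.83 − 1 = -0.0286, i.e. -2.86%.

-2.86%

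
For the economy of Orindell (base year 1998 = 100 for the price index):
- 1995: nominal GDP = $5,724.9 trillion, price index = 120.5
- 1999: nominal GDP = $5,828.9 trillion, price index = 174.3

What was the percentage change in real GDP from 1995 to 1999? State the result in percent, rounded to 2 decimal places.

Deflate each year: 1995 → 5724.9/1.205 = 4750.95; 1999 → 5828.9/1.743 = 3344.18.
So real GDP changed by 3344.18/4750.95 − 1 = -0.2961, i.e. -29.61%.

-29.61%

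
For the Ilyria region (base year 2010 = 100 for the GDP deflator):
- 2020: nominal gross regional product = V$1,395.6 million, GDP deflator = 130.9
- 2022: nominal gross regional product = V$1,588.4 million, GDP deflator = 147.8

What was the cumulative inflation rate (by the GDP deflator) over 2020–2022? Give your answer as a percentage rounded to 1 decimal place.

Price-level change = 147.8 / 130.9 − 1 = 0.1291.

12.9%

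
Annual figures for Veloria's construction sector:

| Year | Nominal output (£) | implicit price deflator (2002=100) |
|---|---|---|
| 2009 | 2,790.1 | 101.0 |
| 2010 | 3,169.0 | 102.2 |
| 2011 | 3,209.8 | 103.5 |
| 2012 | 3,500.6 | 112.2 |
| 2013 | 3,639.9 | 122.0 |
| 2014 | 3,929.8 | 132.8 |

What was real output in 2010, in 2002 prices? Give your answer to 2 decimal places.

Real output 2010 = 3169.0 / 1.022 = 3100.78.

£3,100.78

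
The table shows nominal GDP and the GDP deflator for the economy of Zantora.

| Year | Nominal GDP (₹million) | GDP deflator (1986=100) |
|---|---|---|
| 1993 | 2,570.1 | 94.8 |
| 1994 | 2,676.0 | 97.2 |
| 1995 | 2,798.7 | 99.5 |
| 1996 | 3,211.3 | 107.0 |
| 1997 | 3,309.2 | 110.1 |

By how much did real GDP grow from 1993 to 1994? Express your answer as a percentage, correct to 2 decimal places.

Real GDP 1993 = 2570.1/0.948 = 2711.08.
Real GDP 1994 = 2676.0/0.972 = 2753.09.
Change = 2753.09/2711.08 − 1 = 0.0155.

1.55%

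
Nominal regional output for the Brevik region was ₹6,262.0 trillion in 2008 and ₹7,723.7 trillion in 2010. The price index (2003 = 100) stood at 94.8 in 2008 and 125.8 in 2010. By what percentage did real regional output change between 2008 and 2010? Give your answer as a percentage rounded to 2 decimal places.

-7.05%

Real regional output 2008 = 6262.0 / 0.948 = 6605.49.
Real regional output 2010 = 7723.7 / 1.258 = 6139.67.
Real growth = 6139.67 / 6605.49 − 1 = -0.0705.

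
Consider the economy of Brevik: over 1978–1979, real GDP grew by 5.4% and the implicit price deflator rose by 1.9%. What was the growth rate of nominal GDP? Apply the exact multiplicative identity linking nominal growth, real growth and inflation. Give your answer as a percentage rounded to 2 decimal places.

7.40%

(1 + g_nom) = (1 + g_real)(1 + π) = 1.0540 × 1.0190 = 1.07403.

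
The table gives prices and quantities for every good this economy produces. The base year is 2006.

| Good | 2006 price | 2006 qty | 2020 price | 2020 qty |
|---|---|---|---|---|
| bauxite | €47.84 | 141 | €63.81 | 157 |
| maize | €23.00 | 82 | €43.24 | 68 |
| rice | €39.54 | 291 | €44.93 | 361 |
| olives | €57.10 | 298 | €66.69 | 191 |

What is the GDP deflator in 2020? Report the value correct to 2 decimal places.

122.36

Nominal GDP 2020 = 63.81·157 + 43.24·68 + 44.93·361 + 66.69·191 = 41916.01.
Real GDP 2020 (at 2006 prices) = 47.84·157 + 23.00·68 + 39.54·361 + 57.10·191 = 34254.92.
Deflator = Nominal/Real × 100 = 41916.01/34254.92 × 100 = 122.365.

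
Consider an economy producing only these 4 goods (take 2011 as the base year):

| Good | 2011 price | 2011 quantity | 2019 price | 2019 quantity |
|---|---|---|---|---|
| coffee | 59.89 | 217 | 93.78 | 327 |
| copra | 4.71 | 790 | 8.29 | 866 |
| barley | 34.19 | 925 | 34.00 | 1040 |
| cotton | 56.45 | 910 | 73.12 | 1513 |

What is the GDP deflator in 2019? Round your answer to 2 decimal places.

127.11

Nominal GDP 2019 = 93.78·327 + 8.29·866 + 34.00·1040 + 73.12·1513 = 183835.76.
Real GDP 2019 (at 2011 prices) = 59.89·327 + 4.71·866 + 34.19·1040 + 56.45·1513 = 144629.34.
Deflator = Nominal/Real × 100 = 183835.76/144629.34 × 100 = 127.108.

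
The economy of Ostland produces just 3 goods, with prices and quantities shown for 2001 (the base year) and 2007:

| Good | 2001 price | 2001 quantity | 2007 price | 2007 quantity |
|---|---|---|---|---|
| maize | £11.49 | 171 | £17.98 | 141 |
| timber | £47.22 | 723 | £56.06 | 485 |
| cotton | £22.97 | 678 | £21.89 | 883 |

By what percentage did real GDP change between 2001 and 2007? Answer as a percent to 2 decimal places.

-13.30%

Real GDP 2001 = Nominal GDP 2001 = 11.49·171 + 47.22·723 + 22.97·678 = 51678.51.
Real GDP 2007 (at 2001 prices) = 11.49·141 + 47.22·485 + 22.97·883 = 44804.30.
Real growth = 44804.30/51678.51 − 1 = -0.1330.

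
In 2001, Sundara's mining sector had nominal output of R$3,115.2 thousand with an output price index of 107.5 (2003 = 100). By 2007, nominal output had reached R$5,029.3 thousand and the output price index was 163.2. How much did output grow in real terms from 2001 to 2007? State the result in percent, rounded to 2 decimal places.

6.34%

Deflate each year: 2001 → 3115.2/1.075 = 2897.86; 2007 → 5029.3/1.632 = 3081.68.
So real output changed by 3081.68/2897.86 − 1 = 0.0634, i.e. 6.34%.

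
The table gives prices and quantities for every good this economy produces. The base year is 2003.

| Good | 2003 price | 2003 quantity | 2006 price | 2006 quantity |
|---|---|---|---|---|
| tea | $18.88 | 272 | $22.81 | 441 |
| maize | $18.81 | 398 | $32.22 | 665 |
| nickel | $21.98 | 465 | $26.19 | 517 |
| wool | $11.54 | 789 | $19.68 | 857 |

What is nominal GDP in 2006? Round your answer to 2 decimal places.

$61891.50

Nominal GDP 2006 = Σ (p_2006 × q_2006) = 22.81·441 + 32.22·665 + 26.19·517 + 19.68·857 = 61891.50.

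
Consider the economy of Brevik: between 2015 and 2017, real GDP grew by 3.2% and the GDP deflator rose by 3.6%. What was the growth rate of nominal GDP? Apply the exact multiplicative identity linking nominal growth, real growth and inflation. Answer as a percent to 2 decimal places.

6.92%

(1 + g_nom) = (1 + g_real)(1 + π) = 1.0320 × 1.0360 = 1.06915.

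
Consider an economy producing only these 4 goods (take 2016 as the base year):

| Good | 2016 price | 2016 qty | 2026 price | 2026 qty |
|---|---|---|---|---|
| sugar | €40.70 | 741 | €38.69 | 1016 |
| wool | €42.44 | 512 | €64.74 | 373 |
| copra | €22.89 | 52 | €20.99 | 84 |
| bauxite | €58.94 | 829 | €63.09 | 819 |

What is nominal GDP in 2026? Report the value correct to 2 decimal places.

Nominal GDP 2026 = Σ (p_2026 × q_2026) = 38.69·1016 + 64.74·373 + 20.99·84 + 63.09·819 = 116890.93.

€116890.93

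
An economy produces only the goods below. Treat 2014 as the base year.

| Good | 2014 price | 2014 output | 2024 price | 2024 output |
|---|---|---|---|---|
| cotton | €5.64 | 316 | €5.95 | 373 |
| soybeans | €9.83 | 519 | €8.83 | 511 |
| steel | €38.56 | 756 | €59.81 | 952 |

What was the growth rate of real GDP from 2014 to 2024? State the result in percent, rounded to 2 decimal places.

Real GDP 2014 = Nominal GDP 2014 = 5.64·316 + 9.83·519 + 38.56·756 = 36035.37.
Real GDP 2024 (at 2014 prices) = 5.64·373 + 9.83·511 + 38.56·952 = 43835.97.
Real growth = 43835.97/36035.37 − 1 = 0.2165.

21.65%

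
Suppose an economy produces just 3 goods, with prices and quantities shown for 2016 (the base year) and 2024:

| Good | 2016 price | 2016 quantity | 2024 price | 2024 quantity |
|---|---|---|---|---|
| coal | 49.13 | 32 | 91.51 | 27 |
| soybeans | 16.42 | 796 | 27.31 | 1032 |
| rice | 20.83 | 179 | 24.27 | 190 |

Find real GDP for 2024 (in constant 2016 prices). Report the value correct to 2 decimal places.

Real GDP 2024 = Σ (p_2016 × q_2024) = 49.13·27 + 16.42·1032 + 20.83·190 = 22229.65.

22229.65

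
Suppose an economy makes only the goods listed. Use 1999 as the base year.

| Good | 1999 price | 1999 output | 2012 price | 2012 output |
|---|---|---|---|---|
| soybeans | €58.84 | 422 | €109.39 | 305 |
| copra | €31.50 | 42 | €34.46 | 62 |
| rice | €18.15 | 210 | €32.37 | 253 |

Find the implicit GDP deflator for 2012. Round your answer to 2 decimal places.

178.39

Nominal GDP 2012 = 109.39·305 + 34.46·62 + 32.37·253 = 43690.08.
Real GDP 2012 (at 1999 prices) = 58.84·305 + 31.50·62 + 18.15·253 = 24491.15.
Deflator = Nominal/Real × 100 = 43690.08/24491.15 × 100 = 178.391.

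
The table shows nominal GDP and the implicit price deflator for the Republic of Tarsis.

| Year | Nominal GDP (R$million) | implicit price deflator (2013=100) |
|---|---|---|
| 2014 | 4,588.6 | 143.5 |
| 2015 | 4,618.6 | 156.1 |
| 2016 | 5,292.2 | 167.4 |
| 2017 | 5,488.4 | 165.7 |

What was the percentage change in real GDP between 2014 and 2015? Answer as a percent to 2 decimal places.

-7.47%

Real GDP 2014 = 4588.6/1.435 = 3197.63.
Real GDP 2015 = 4618.6/1.561 = 2958.74.
Change = 2958.74/3197.63 − 1 = -0.0747.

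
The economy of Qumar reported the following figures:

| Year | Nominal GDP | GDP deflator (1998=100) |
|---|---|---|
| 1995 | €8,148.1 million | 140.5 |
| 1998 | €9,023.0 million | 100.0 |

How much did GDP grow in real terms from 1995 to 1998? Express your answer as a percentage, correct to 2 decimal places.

Real GDP 1995 = 8148.1 / 1.405 = 5799.36.
Real GDP 1998 = 9023.0 / 1.000 = 9023.00.
Real growth = 9023.00 / 5799.36 − 1 = 0.5559.

55.59%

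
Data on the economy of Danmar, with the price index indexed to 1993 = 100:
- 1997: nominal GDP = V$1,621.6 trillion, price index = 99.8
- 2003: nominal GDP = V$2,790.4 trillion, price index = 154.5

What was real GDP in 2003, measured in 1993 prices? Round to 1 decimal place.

V$1,806.1 trillion

Real GDP = Nominal / (price index/100) = 2790.4 / 1.545 = 1806.08.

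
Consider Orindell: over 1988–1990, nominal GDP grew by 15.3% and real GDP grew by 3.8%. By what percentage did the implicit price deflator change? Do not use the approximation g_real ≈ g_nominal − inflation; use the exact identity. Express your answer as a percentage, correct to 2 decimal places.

11.08%

(1 + g_nom) = (1 + g_real)(1 + π), so π = 1.1530 / 1.0380 − 1 = 0.11079.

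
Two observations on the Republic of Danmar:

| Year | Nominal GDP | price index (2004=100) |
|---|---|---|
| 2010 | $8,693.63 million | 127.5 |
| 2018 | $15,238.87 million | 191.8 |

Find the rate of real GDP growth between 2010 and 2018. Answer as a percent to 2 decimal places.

Deflate each year: 2010 → 8693.63/1.275 = 6818.53; 2018 → 15238.87/1.918 = 7945.19.
So real GDP changed by 7945.19/6818.53 − 1 = 0.1652, i.e. 16.52%.

16.52%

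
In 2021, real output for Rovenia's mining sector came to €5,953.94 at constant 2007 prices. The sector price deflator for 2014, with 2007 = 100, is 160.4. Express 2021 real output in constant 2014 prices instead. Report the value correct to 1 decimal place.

€9,550.1

Real output in 2014 prices = Real output in 2007 prices × (P_2014/P_2007) = 5953.94 × 1.604 = 9550.12.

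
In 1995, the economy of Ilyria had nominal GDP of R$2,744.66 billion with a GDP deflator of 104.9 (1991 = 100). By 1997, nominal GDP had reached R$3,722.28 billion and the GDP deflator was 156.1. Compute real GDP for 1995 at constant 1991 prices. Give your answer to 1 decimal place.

R$2,616.5 billion

Real GDP = Nominal / (GDP deflator/100) = 2744.66 / 1.049 = 2616.45.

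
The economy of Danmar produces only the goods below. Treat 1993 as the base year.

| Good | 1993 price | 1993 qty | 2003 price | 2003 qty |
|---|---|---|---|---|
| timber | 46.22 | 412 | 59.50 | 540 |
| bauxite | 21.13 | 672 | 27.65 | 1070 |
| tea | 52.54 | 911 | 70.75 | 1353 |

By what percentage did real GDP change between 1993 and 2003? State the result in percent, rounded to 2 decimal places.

46.30%

Real GDP 1993 = Nominal GDP 1993 = 46.22·412 + 21.13·672 + 52.54·911 = 81105.94.
Real GDP 2003 (at 1993 prices) = 46.22·540 + 21.13·1070 + 52.54·1353 = 118654.52.
Real growth = 118654.52/81105.94 − 1 = 0.4630.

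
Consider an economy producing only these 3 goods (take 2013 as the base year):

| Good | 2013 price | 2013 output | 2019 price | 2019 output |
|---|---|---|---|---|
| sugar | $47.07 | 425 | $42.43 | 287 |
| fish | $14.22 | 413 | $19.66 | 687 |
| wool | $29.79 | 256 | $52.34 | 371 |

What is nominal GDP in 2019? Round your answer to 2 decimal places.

Nominal GDP 2019 = Σ (p_2019 × q_2019) = 42.43·287 + 19.66·687 + 52.34·371 = 45101.97.

$45101.97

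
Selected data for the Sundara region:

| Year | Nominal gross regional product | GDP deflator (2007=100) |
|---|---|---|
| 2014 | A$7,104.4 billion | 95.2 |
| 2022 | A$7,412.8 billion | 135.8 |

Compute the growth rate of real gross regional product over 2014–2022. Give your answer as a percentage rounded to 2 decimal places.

-26.85%

Deflate each year: 2014 → 7104.4/0.952 = 7462.61; 2022 → 7412.8/1.358 = 5458.62.
So real gross regional product changed by 5458.62/7462.61 − 1 = -0.2685, i.e. -26.85%.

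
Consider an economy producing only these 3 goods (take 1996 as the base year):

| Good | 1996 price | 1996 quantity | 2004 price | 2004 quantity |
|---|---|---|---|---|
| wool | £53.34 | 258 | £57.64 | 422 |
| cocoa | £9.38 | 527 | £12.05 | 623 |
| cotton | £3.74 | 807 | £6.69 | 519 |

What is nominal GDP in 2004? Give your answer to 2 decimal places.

£35303.34

Nominal GDP 2004 = Σ (p_2004 × q_2004) = 57.64·422 + 12.05·623 + 6.69·519 = 35303.34.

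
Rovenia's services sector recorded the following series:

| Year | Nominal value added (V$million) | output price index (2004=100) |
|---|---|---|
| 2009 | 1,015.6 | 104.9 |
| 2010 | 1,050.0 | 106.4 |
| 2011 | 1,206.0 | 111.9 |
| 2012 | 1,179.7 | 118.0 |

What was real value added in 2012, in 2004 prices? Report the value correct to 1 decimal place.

V$999.7 million

Real value added 2012 = 1179.7 / 1.180 = 999.75.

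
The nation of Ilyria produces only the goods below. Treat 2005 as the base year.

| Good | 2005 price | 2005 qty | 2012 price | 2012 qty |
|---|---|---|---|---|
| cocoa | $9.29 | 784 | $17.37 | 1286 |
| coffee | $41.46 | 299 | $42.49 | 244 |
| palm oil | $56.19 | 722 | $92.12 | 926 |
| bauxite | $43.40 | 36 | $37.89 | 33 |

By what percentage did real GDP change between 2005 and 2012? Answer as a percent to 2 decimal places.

22.19%

Real GDP 2005 = Nominal GDP 2005 = 9.29·784 + 41.46·299 + 56.19·722 + 43.40·36 = 61811.48.
Real GDP 2012 (at 2005 prices) = 9.29·1286 + 41.46·244 + 56.19·926 + 43.40·33 = 75527.32.
Real growth = 75527.32/61811.48 − 1 = 0.2219.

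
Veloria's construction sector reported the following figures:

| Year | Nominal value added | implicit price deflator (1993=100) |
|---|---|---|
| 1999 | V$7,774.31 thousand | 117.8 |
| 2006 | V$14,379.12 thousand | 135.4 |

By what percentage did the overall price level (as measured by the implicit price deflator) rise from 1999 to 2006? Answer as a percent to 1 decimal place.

14.9%

Price-level change = 135.4 / 117.8 − 1 = 0.1494.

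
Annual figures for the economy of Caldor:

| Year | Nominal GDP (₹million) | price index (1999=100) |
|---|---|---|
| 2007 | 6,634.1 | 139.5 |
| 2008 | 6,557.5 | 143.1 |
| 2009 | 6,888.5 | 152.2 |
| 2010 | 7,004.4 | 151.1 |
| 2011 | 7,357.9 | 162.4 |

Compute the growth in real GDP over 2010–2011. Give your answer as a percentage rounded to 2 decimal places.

-2.26%

Real GDP 2010 = 7004.4/1.511 = 4635.61.
Real GDP 2011 = 7357.9/1.624 = 4530.73.
Change = 4530.73/4635.61 − 1 = -0.0226.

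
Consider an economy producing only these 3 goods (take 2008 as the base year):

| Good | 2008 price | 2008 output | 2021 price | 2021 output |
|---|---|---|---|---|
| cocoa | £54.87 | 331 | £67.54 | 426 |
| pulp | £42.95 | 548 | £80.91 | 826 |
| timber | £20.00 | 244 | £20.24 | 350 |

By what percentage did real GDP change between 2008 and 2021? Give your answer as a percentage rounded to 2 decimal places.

Real GDP 2008 = Nominal GDP 2008 = 54.87·331 + 42.95·548 + 20.00·244 = 46578.57.
Real GDP 2021 (at 2008 prices) = 54.87·426 + 42.95·826 + 20.00·350 = 65851.32.
Real growth = 65851.32/46578.57 − 1 = 0.4138.

41.38%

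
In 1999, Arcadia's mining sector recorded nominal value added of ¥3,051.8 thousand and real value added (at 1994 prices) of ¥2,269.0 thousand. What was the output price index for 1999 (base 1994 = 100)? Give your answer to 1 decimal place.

output price index = (Nominal / Real) × 100 = 3051.8 / 2269.0 × 100 = 134.50.

134.5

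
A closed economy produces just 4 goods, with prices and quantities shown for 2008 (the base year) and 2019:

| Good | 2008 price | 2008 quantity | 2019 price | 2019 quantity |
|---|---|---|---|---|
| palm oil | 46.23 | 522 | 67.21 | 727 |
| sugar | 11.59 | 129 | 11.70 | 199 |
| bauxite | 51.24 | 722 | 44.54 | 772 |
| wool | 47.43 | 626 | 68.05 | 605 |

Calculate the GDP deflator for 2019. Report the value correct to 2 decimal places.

Nominal GDP 2019 = 67.21·727 + 11.70·199 + 44.54·772 + 68.05·605 = 126745.10.
Real GDP 2019 (at 2008 prices) = 46.23·727 + 11.59·199 + 51.24·772 + 47.43·605 = 104168.05.
Deflator = Nominal/Real × 100 = 126745.10/104168.05 × 100 = 121.674.

121.67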